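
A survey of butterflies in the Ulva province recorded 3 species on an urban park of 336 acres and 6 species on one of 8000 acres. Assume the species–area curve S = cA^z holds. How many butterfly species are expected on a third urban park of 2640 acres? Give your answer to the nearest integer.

5

z = ln(6/3) / ln(8000/336) = 0.6931 / 3.1701 = 0.2187
c = 3 / 336^0.2187 = 3 / 3.568 = 0.8409
S₃ = 0.8409 × 2640^0.2187 = 0.8409 × 5.599 ≈ 4.708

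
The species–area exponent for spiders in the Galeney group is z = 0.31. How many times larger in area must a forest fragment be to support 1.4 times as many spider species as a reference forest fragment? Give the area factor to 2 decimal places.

(A₂/A₁)^0.31 = 1.4, so A₂/A₁ = 1.4^(1/0.31) = 1.4^3.226
ln(A₂/A₁) = ln 1.4 / 0.31 = 0.3365 / 0.31 = 1.0854
A₂/A₁ = e^1.0854 ≈ 2.961

2.96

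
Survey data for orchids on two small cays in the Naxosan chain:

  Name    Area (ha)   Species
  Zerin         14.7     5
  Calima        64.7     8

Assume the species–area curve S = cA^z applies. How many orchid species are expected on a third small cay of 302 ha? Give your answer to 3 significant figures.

13.0

z = ln(8/5) / ln(64.7/14.7) = 0.4700 / 1.4819 = 0.3172
c = 5 / 14.7^0.3172 = 5 / 2.345 = 2.132
S₃ = 2.132 × 302^0.3172 = 2.132 × 6.117 ≈ 13.04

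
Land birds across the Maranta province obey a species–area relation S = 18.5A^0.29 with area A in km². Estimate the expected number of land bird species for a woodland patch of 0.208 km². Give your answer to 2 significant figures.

12

S = 18.5 × 0.208^0.29 = 18.5 × 0.6342 ≈ 11.73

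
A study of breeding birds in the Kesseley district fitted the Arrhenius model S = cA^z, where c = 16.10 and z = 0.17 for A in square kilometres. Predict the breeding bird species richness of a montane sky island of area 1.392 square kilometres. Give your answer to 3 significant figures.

17.0

S = 16.1 × 1.392^0.17 = 16.1 × 1.058 ≈ 17.03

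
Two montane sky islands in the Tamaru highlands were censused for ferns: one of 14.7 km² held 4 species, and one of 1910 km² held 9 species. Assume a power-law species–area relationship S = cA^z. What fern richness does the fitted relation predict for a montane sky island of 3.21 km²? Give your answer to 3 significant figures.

z = ln(9/4) / ln(1910/14.7) = 0.8109 / 4.8670 = 0.1666
c = 4 / 14.7^0.1666 = 4 / 1.565 = 2.556
S₃ = 2.556 × 3.21^0.1666 = 2.556 × 1.214 ≈ 3.104

3.10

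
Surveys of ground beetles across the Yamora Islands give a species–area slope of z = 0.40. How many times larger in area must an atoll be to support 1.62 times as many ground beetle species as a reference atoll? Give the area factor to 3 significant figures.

3.34

(A₂/A₁)^0.4 = 1.62, so A₂/A₁ = 1.62^(1/0.4) = 1.62^2.5
ln(A₂/A₁) = ln 1.62 / 0.4 = 0.4824 / 0.4 = 1.2061
A₂/A₁ = e^1.2061 ≈ 3.34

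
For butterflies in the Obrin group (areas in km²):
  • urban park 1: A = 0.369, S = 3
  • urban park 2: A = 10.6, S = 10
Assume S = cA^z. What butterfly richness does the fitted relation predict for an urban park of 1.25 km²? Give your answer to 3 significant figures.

4.65

z = ln(10/3) / ln(10.6/0.369) = 1.2040 / 3.3578 = 0.3586
c = 3 / 0.369^0.3586 = 3 / 0.6994 = 4.289
S₃ = 4.289 × 1.25^0.3586 = 4.289 × 1.083 ≈ 4.646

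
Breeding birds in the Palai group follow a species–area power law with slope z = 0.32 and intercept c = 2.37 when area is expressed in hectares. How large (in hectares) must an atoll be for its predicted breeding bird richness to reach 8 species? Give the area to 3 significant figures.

8 = 2.37 × A^0.32  ⇒  A^0.32 = 8/2.37 = 3.376
ln A = ln(3.376) / 0.32 = 1.2166 / 0.32 = 3.8017
A = e^3.8017 ≈ 44.78 hectares

44.8 hectares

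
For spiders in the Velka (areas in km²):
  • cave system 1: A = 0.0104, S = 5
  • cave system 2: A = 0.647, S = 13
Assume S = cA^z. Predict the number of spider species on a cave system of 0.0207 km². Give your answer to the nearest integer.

6

z = ln(13/5) / ln(0.647/0.0104) = 0.9555 / 4.1305 = 0.2313
c = 5 / 0.0104^0.2313 = 5 / 0.3478 = 14.38
S₃ = 14.38 × 0.0207^0.2313 = 14.38 × 0.4078 ≈ 5.863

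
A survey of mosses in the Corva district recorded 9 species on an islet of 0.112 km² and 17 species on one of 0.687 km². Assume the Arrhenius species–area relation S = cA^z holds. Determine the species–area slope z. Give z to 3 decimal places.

Taking logs: ln S = ln c + z ln A, so z = (ln S₂ − ln S₁)/(ln A₂ − ln A₁).
z = ln(17/9) / ln(0.687/0.112) = ln(1.889) / ln(6.134) = 0.6360 / 1.8138 = 0.3506

0.351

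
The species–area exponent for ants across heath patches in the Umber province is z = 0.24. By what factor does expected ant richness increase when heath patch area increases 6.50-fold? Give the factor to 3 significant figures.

1.57

S₂/S₁ = (A₂/A₁)^z = 6.5^0.24
ln(S₂/S₁) = 0.24 × ln 6.5 = 0.24 × 1.8718 = 0.4492
S₂/S₁ = e^0.4492 ≈ 1.567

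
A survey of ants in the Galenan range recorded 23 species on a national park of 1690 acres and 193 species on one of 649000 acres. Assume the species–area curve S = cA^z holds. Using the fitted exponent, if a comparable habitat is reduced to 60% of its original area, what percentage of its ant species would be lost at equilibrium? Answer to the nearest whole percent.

z = ln(193/23) / ln(649000/1690) = 2.1272 / 5.9507 = 0.3575
S_new/S_old = (A_new/A_old)^z = 0.6^0.3575 = exp(0.3575 × -0.5108) = 0.8331
Fraction lost = 1 − 0.8331 = 0.1669

17%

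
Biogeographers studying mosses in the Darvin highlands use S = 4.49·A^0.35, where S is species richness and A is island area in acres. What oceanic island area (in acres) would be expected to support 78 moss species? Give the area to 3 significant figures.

3490 acres

78 = 4.49 × A^0.35  ⇒  A^0.35 = 78/4.49 = 17.37
ln A = ln(17.37) / 0.35 = 2.8549 / 0.35 = 8.1567
A = e^8.1567 ≈ 3487 acres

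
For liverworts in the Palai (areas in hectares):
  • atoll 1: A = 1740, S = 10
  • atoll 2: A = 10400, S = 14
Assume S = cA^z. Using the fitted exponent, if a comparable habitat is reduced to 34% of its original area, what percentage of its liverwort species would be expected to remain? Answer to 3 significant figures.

z = ln(14/10) / ln(10400/1740) = 0.3365 / 1.7879 = 0.1882
S_new/S_old = (A_new/A_old)^z = 0.34^0.1882 = exp(0.1882 × -1.0788) = 0.8163

81.6%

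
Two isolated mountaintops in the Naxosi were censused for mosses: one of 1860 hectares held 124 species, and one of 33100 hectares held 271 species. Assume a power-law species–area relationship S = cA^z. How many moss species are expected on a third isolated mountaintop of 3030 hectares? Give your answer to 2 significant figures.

140

z = ln(271/124) / ln(33100/1860) = 0.7818 / 2.8790 = 0.2716
c = 124 / 1860^0.2716 = 124 / 7.725 = 16.05
S₃ = 16.05 × 3030^0.2716 = 16.05 × 8.82 ≈ 141.6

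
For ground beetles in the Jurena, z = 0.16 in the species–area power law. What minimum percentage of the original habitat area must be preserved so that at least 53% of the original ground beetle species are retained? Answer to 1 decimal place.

1.9%

Need (A_new/A_old)^0.16 = 0.53, so A_new/A_old = 0.53^(1/0.16) = 0.53^6.25
ln(A_new/A_old) = ln 0.53 / 0.16 = -0.6349 / 0.16 = -3.9680
A_new/A_old = e^-3.9680 ≈ 0.01891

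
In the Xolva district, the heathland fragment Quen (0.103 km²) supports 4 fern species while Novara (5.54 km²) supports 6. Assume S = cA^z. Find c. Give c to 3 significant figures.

z = ln(S₂/S₁) / ln(A₂/A₁) = ln(6/4) / ln(5.54/0.103) = 0.4055 / 3.9850 = 0.1017
c = S₁ / A₁^z = 4 / 0.103^0.1017 = 4 / 0.7935 = 5.041

5.04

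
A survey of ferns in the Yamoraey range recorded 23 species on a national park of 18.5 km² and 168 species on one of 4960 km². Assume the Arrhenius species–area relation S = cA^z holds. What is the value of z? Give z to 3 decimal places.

Taking logs: ln S = ln c + z ln A, so z = (ln S₂ − ln S₁)/(ln A₂ − ln A₁).
z = ln(168/23) / ln(4960/18.5) = ln(7.304) / ln(268.1) = 1.9885 / 5.5914 = 0.3556

0.356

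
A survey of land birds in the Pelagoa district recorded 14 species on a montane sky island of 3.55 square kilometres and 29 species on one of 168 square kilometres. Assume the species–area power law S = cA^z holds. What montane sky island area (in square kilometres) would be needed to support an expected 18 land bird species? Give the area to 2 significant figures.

z = ln(29/14) / ln(168/3.55) = 0.7282 / 3.8570 = 0.1888
c = 14 / 3.55^0.1888 = 14 / 1.27 = 11.02
A = (18/11.02)^(1/0.1888) ⇒ ln A = ln(1.633)/0.1888 = 2.5980
A = e^2.5980 ≈ 13.44 square kilometres

13 square kilometres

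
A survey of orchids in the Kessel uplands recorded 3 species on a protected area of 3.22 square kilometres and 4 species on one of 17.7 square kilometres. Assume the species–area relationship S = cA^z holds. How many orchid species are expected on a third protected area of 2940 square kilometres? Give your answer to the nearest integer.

9

z = ln(4/3) / ln(17.7/3.22) = 0.2877 / 1.7042 = 0.1688
c = 3 / 3.22^0.1688 = 3 / 1.218 = 2.463
S₃ = 2.463 × 2940^0.1688 = 2.463 × 3.85 ≈ 9.482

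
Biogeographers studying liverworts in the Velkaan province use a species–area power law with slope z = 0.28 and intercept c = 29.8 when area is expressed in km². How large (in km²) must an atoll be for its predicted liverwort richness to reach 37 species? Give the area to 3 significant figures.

2.17 km²

37 = 29.8 × A^0.28  ⇒  A^0.28 = 37/29.8 = 1.242
ln A = ln(1.242) / 0.28 = 0.2164 / 0.28 = 0.7729
A = e^0.7729 ≈ 2.166 km²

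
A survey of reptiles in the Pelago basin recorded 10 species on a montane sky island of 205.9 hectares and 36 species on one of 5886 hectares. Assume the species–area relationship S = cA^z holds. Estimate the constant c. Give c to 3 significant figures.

1.31

z = ln(S₂/S₁) / ln(A₂/A₁) = ln(36/10) / ln(5886/205.9) = 1.2809 / 3.3529 = 0.3820
c = S₁ / A₁^z = 10 / 205.9^0.3820 = 10 / 7.654 = 1.306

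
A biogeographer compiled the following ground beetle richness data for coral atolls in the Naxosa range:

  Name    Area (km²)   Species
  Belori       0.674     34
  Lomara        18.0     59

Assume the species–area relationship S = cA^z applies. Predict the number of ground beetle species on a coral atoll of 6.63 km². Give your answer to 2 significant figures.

50

z = ln(59/34) / ln(18/0.674) = 0.5512 / 3.2849 = 0.1678
c = 34 / 0.674^0.1678 = 34 / 0.9359 = 36.33
S₃ = 36.33 × 6.63^0.1678 = 36.33 × 1.374 ≈ 49.9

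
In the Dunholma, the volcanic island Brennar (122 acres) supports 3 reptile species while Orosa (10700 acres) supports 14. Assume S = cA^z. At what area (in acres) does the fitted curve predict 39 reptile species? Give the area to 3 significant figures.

210000 acres

z = ln(14/3) / ln(10700/122) = 1.5404 / 4.4740 = 0.3443
c = 3 / 122^0.3443 = 3 / 5.228 = 0.5738
A = (39/0.5738)^(1/0.3443) ⇒ ln A = ln(67.97)/0.3443 = 12.2535
A = e^12.2535 ≈ 209716 acres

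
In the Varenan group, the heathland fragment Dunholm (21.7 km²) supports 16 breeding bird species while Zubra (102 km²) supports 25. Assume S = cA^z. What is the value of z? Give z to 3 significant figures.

0.288

Taking logs: ln S = ln c + z ln A, so z = (ln S₂ − ln S₁)/(ln A₂ − ln A₁).
z = ln(25/16) / ln(102/21.7) = ln(1.562) / ln(4.7) = 0.4463 / 1.5477 = 0.2884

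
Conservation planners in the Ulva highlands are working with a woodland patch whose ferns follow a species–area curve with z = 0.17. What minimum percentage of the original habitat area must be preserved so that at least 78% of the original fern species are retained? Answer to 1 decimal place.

Need (A_new/A_old)^0.17 = 0.78, so A_new/A_old = 0.78^(1/0.17) = 0.78^5.882
ln(A_new/A_old) = ln 0.78 / 0.17 = -0.2485 / 0.17 = -1.4615
A_new/A_old = e^-1.4615 ≈ 0.2319

23.2%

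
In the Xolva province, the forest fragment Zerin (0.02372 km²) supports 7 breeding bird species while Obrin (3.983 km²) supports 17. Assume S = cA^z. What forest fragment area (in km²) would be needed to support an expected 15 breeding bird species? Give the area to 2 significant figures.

1.9 km²

z = ln(17/7) / ln(3.983/0.02372) = 0.8873 / 5.1235 = 0.1732
c = 7 / 0.02372^0.1732 = 7 / 0.5231 = 13.38
A = (15/13.38)^(1/0.1732) ⇒ ln A = ln(1.121)/0.1732 = 0.6593
A = e^0.6593 ≈ 1.933 km²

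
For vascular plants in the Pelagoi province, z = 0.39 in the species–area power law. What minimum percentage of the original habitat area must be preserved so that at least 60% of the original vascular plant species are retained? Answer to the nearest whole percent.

Need (A_new/A_old)^0.39 = 0.6, so A_new/A_old = 0.6^(1/0.39) = 0.6^2.564
ln(A_new/A_old) = ln 0.6 / 0.39 = -0.5108 / 0.39 = -1.3098
A_new/A_old = e^-1.3098 ≈ 0.2699

27%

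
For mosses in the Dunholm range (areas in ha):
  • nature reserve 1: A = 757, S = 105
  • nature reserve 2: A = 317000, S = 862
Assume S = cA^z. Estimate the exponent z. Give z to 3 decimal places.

Taking logs: ln S = ln c + z ln A, so z = (ln S₂ − ln S₁)/(ln A₂ − ln A₁).
z = ln(862/105) / ln(317000/757) = ln(8.21) / ln(418.8) = 2.1053 / 6.0373 = 0.3487

0.349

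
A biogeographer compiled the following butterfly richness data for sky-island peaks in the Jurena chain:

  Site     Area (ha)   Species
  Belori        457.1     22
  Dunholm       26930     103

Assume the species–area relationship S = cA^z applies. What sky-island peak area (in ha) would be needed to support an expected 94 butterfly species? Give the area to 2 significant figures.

21000 ha

z = ln(103/22) / ln(26930/457.1) = 1.5437 / 4.0761 = 0.3787
c = 22 / 457.1^0.3787 = 22 / 10.17 = 2.163
A = (94/2.163)^(1/0.3787) ⇒ ln A = ln(43.46)/0.3787 = 9.9596
A = e^9.9596 ≈ 21154 ha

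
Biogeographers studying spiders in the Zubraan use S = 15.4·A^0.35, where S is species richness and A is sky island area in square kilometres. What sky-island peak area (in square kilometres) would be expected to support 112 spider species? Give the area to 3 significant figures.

112 = 15.4 × A^0.35  ⇒  A^0.35 = 112/15.4 = 7.273
ln A = ln(7.273) / 0.35 = 1.9841 / 0.35 = 5.6689
A = e^5.6689 ≈ 289.7 square kilometres

290 square kilometres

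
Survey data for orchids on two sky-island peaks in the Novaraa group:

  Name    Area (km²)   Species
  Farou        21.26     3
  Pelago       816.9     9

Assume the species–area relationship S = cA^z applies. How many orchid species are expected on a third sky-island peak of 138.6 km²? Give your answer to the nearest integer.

5

z = ln(9/3) / ln(816.9/21.26) = 1.0986 / 3.6487 = 0.3011
c = 3 / 21.26^0.3011 = 3 / 2.51 = 1.195
S₃ = 1.195 × 138.6^0.3011 = 1.195 × 4.414 ≈ 5.276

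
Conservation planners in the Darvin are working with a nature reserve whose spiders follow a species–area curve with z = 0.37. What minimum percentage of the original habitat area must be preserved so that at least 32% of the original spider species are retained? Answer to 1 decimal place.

4.6%

Need (A_new/A_old)^0.37 = 0.32, so A_new/A_old = 0.32^(1/0.37) = 0.32^2.703
ln(A_new/A_old) = ln 0.32 / 0.37 = -1.1394 / 0.37 = -3.0796
A_new/A_old = e^-3.0796 ≈ 0.04598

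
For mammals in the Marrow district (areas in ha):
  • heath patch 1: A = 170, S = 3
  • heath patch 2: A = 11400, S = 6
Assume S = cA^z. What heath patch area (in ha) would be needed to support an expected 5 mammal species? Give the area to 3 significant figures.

3770 ha

z = ln(6/3) / ln(11400/170) = 0.6931 / 4.2056 = 0.1648
c = 3 / 170^0.1648 = 3 / 2.331 = 1.287
A = (5/1.287)^(1/0.1648) ⇒ ln A = ln(3.886)/0.1648 = 8.2352
A = e^8.2352 ≈ 3771 ha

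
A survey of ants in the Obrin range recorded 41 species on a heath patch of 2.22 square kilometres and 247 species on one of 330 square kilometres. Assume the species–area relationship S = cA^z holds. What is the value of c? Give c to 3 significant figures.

30.8

z = ln(S₂/S₁) / ln(A₂/A₁) = ln(247/41) / ln(330/2.22) = 1.7958 / 5.0016 = 0.3590
c = S₁ / A₁^z = 41 / 2.22^0.3590 = 41 / 1.332 = 30.79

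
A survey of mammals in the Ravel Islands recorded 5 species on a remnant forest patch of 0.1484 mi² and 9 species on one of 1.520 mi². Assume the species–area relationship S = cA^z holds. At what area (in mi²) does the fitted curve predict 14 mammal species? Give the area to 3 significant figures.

z = ln(9/5) / ln(1.52/0.1484) = 0.5878 / 2.3266 = 0.2526
c = 5 / 0.1484^0.2526 = 5 / 0.6175 = 8.097
A = (14/8.097)^(1/0.2526) ⇒ ln A = ln(1.729)/0.2526 = 2.1676
A = e^2.1676 ≈ 8.737 mi²

8.74 mi²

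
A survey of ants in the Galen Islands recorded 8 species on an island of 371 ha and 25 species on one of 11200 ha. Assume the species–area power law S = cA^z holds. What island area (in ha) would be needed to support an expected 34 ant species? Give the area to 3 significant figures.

z = ln(25/8) / ln(11200/371) = 1.1394 / 3.4075 = 0.3344
c = 8 / 371^0.3344 = 8 / 7.231 = 1.106
A = (34/1.106)^(1/0.3344) ⇒ ln A = ln(30.73)/0.3344 = 10.2432
A = e^10.2432 ≈ 28091 ha

28100 ha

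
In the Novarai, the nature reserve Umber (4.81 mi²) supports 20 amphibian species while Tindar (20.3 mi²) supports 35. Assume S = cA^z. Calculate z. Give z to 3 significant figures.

0.389

Taking logs: ln S = ln c + z ln A, so z = (ln S₂ − ln S₁)/(ln A₂ − ln A₁).
z = ln(35/20) / ln(20.3/4.81) = ln(1.75) / ln(4.22) = 0.5596 / 1.4399 = 0.3886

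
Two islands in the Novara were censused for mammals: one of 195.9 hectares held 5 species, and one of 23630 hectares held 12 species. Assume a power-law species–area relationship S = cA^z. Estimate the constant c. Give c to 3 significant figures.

1.91

z = ln(S₂/S₁) / ln(A₂/A₁) = ln(12/5) / ln(23630/195.9) = 0.8755 / 4.7927 = 0.1827
c = S₁ / A₁^z = 5 / 195.9^0.1827 = 5 / 2.622 = 1.907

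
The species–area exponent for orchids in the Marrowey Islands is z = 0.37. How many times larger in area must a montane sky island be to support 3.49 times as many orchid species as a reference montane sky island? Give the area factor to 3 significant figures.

29.3

(A₂/A₁)^0.37 = 3.49, so A₂/A₁ = 3.49^(1/0.37) = 3.49^2.703
ln(A₂/A₁) = ln 3.49 / 0.37 = 1.2499 / 0.37 = 3.3781
A₂/A₁ = e^3.3781 ≈ 29.32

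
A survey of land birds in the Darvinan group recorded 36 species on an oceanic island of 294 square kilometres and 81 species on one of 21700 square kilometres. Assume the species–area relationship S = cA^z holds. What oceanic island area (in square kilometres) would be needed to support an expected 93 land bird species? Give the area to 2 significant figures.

z = ln(81/36) / ln(21700/294) = 0.8109 / 4.3015 = 0.1885
c = 36 / 294^0.1885 = 36 / 2.92 = 12.33
A = (93/12.33)^(1/0.1885) ⇒ ln A = ln(7.543)/0.1885 = 10.7179
A = e^10.7179 ≈ 45156 square kilometres

45000 square kilometres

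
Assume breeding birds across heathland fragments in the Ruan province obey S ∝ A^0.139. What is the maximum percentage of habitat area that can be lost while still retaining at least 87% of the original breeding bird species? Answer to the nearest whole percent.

63%

Need (A_new/A_old)^0.139 = 0.87, so A_new/A_old = 0.87^(1/0.139) = 0.87^7.194
ln(A_new/A_old) = ln 0.87 / 0.139 = -0.1393 / 0.139 = -1.0019
A_new/A_old = e^-1.0019 ≈ 0.3672
Fraction that can be lost = 1 − 0.3672 = 0.6328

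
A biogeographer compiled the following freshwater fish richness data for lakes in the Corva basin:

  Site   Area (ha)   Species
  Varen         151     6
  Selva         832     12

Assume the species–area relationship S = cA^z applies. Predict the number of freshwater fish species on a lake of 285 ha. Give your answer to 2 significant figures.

z = ln(12/6) / ln(832/151) = 0.6931 / 1.7066 = 0.4062
c = 6 / 151^0.4062 = 6 / 7.674 = 0.7818
S₃ = 0.7818 × 285^0.4062 = 0.7818 × 9.933 ≈ 7.766

7.8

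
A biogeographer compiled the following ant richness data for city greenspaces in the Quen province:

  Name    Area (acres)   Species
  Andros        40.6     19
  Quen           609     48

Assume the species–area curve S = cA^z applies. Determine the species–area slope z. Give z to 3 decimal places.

Taking logs: ln S = ln c + z ln A, so z = (ln S₂ − ln S₁)/(ln A₂ − ln A₁).
z = ln(48/19) / ln(609/40.6) = ln(2.526) / ln(15) = 0.9268 / 2.7081 = 0.3422

0.342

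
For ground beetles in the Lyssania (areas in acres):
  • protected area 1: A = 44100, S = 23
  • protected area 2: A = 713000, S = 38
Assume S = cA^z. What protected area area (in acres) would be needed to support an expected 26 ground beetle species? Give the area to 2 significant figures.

z = ln(38/23) / ln(713000/44100) = 0.5021 / 2.7830 = 0.1804
c = 23 / 44100^0.1804 = 23 / 6.885 = 3.341
A = (26/3.341)^(1/0.1804) ⇒ ln A = ln(7.783)/0.1804 = 11.3738
A = e^11.3738 ≈ 87010 acres

87000 acres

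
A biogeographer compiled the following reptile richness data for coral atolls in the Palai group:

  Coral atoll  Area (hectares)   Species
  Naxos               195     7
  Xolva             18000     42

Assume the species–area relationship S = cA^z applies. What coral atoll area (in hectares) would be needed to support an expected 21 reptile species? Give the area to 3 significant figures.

3130 hectares

z = ln(42/7) / ln(18000/195) = 1.7918 / 4.5251 = 0.3960
c = 7 / 195^0.3960 = 7 / 8.068 = 0.8676
A = (21/0.8676)^(1/0.3960) ⇒ ln A = ln(24.2)/0.3960 = 8.0476
A = e^8.0476 ≈ 3126 hectares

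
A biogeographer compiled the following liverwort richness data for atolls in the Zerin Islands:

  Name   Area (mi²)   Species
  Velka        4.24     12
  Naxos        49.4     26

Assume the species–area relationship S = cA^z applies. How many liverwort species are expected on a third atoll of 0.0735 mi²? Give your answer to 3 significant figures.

3.35

z = ln(26/12) / ln(49.4/4.24) = 0.7732 / 2.4554 = 0.3149
c = 12 / 4.24^0.3149 = 12 / 1.576 = 7.614
S₃ = 7.614 × 0.0735^0.3149 = 7.614 × 0.4395 ≈ 3.347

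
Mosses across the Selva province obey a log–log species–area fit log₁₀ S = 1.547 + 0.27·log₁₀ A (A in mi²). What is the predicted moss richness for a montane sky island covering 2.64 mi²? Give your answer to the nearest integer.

S = 35.24 × 2.64^0.27
ln S = ln 35.24 + 0.27 × ln 2.64 = 3.5621 + 0.27 × 0.9708 = 3.8242
S = e^3.8242 ≈ 45.8

46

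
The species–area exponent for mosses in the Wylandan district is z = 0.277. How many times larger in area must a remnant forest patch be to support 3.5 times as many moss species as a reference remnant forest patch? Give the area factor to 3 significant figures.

(A₂/A₁)^0.277 = 3.5, so A₂/A₁ = 3.5^(1/0.277) = 3.5^3.61
ln(A₂/A₁) = ln 3.5 / 0.277 = 1.2528 / 0.277 = 4.5226
A₂/A₁ = e^4.5226 ≈ 92.08

92.1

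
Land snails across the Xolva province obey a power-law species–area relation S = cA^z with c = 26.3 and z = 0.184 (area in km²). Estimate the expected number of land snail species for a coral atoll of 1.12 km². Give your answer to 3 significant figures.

26.9

S = 26.3 × 1.12^0.184
ln S = ln 26.3 + 0.184 × ln 1.12 = 3.2696 + 0.184 × 0.1133 = 3.2904
S = e^3.2904 ≈ 26.85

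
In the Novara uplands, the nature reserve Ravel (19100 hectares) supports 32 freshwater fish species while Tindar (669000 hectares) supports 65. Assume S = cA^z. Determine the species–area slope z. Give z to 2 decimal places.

Taking logs: ln S = ln c + z ln A, so z = (ln S₂ − ln S₁)/(ln A₂ − ln A₁).
z = ln(65/32) / ln(669000/19100) = ln(2.031) / ln(35.03) = 0.7087 / 3.5561 = 0.1993

0.20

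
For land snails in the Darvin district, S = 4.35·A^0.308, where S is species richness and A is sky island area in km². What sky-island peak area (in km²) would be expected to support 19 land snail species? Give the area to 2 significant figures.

19 = 4.35 × A^0.308  ⇒  A^0.308 = 19/4.35 = 4.368
ln A = ln(4.368) / 0.308 = 1.4743 / 0.308 = 4.7866
A = e^4.7866 ≈ 119.9 km²

120 km²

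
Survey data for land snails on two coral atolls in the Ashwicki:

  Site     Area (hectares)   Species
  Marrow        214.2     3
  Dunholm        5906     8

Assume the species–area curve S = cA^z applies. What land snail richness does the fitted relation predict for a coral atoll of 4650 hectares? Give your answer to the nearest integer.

7

z = ln(8/3) / ln(5906/214.2) = 0.9808 / 3.3168 = 0.2957
c = 3 / 214.2^0.2957 = 3 / 4.889 = 0.6136
S₃ = 0.6136 × 4650^0.2957 = 0.6136 × 12.15 ≈ 7.454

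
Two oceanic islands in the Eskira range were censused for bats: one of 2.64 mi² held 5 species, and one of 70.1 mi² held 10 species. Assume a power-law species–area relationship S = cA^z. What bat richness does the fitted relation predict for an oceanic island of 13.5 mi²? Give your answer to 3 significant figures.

z = ln(10/5) / ln(70.1/2.64) = 0.6931 / 3.2791 = 0.2114
c = 5 / 2.64^0.2114 = 5 / 1.228 = 4.072
S₃ = 4.072 × 13.5^0.2114 = 4.072 × 1.734 ≈ 7.06

7.06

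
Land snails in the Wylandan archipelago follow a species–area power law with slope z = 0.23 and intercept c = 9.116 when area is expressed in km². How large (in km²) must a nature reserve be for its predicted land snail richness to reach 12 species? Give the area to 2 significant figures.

3.3 km²

12 = 9.116 × A^0.23  ⇒  A^0.23 = 12/9.116 = 1.316
ln A = ln(1.316) / 0.23 = 0.2749 / 0.23 = 1.1951
A = e^1.1951 ≈ 3.304 km²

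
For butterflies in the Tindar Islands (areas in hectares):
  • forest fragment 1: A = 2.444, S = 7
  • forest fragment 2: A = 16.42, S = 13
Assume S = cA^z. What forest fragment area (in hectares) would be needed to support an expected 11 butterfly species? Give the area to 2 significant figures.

z = ln(13/7) / ln(16.42/2.444) = 0.6190 / 1.9049 = 0.3250
c = 7 / 2.444^0.3250 = 7 / 1.337 = 5.236
A = (11/5.236)^(1/0.3250) ⇒ ln A = ln(2.101)/0.3250 = 2.2845
A = e^2.2845 ≈ 9.82 hectares

9.8 hectares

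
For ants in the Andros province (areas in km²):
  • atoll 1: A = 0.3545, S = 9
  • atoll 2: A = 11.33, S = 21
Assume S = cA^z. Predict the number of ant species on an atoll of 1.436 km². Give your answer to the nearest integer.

13

z = ln(21/9) / ln(11.33/0.3545) = 0.8473 / 3.4645 = 0.2446
c = 9 / 0.3545^0.2446 = 9 / 0.776 = 11.6
S₃ = 11.6 × 1.436^0.2446 = 11.6 × 1.093 ≈ 12.67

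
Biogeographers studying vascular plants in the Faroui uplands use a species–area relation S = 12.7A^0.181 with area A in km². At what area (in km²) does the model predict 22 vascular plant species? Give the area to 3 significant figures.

22 = 12.7 × A^0.181  ⇒  A^0.181 = 22/12.7 = 1.732
ln A = ln(1.732) / 0.181 = 0.5494 / 0.181 = 3.0356
A = e^3.0356 ≈ 20.81 km²

20.8 km²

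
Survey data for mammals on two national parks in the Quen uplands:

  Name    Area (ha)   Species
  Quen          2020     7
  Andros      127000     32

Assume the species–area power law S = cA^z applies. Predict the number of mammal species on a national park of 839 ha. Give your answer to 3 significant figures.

z = ln(32/7) / ln(127000/2020) = 1.5198 / 4.1411 = 0.3670
c = 7 / 2020^0.3670 = 7 / 16.33 = 0.4285
S₃ = 0.4285 × 839^0.3670 = 0.4285 × 11.83 ≈ 5.07

5.07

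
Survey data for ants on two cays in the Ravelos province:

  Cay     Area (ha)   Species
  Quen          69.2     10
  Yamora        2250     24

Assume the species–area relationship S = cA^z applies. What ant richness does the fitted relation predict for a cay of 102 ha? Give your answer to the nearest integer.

11

z = ln(24/10) / ln(2250/69.2) = 0.8755 / 3.4817 = 0.2514
c = 10 / 69.2^0.2514 = 10 / 2.902 = 3.446
S₃ = 3.446 × 102^0.2514 = 3.446 × 3.199 ≈ 11.02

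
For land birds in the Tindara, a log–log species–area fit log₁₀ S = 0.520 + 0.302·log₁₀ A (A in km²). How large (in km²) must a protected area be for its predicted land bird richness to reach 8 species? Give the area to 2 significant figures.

19 km²

8 = 3.311 × A^0.302  ⇒  A^0.302 = 8/3.311 = 2.416
ln A = ln(2.416) / 0.302 = 0.8821 / 0.302 = 2.9209
A = e^2.9209 ≈ 18.56 km²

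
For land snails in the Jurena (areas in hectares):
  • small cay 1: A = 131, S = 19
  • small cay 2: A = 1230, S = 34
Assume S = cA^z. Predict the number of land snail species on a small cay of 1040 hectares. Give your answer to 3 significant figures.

32.5

z = ln(34/19) / ln(1230/131) = 0.5819 / 2.2396 = 0.2598
c = 19 / 131^0.2598 = 19 / 3.549 = 5.353
S₃ = 5.353 × 1040^0.2598 = 5.353 × 6.08 ≈ 32.55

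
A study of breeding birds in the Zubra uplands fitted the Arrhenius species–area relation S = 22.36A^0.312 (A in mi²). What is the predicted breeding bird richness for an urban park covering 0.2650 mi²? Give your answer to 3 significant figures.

14.8

S = 22.36 × 0.265^0.312 = 22.36 × 0.6608 ≈ 14.77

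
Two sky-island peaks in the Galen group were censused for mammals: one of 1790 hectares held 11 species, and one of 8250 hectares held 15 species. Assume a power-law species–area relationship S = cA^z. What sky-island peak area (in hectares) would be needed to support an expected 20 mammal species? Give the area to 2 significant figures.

34000 hectares

z = ln(15/11) / ln(8250/1790) = 0.3102 / 1.5280 = 0.2030
c = 11 / 1790^0.2030 = 11 / 4.574 = 2.405
A = (20/2.405)^(1/0.2030) ⇒ ln A = ln(8.316)/0.2030 = 10.4353
A = e^10.4353 ≈ 34039 hectares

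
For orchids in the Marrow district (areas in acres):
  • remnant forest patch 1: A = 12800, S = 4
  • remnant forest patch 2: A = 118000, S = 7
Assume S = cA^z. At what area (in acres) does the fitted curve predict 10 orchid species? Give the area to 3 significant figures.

z = ln(7/4) / ln(118000/12800) = 0.5596 / 2.2212 = 0.2519
c = 4 / 12800^0.2519 = 4 / 10.83 = 0.3692
A = (10/0.3692)^(1/0.2519) ⇒ ln A = ln(27.08)/0.2519 = 13.0942
A = e^13.0942 ≈ 486096 acres

486000 acres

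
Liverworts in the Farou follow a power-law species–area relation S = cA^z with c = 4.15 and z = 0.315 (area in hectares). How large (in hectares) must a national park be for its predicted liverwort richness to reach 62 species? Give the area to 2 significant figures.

62 = 4.15 × A^0.315  ⇒  A^0.315 = 62/4.15 = 14.94
ln A = ln(14.94) / 0.315 = 2.7040 / 0.315 = 8.5842
A = e^8.5842 ≈ 5347 hectares

5300 hectares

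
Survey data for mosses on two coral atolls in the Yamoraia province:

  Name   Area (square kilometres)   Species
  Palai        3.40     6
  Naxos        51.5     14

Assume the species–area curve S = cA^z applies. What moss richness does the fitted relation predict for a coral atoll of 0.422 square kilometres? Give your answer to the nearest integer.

z = ln(14/6) / ln(51.5/3.4) = 0.8473 / 2.7178 = 0.3118
c = 6 / 3.4^0.3118 = 6 / 1.465 = 4.097
S₃ = 4.097 × 0.422^0.3118 = 4.097 × 0.7642 ≈ 3.131

3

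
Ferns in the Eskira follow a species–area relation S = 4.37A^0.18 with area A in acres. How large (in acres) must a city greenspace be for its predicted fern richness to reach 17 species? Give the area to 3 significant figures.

17 = 4.37 × A^0.18  ⇒  A^0.18 = 17/4.37 = 3.89
ln A = ln(3.89) / 0.18 = 1.3585 / 0.18 = 7.5469
A = e^7.5469 ≈ 1895 acres

1890 acres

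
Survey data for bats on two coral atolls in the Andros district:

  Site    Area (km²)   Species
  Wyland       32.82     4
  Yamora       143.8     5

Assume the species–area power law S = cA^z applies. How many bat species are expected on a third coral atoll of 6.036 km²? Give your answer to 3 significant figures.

z = ln(5/4) / ln(143.8/32.82) = 0.2231 / 1.4774 = 0.1510
c = 4 / 32.82^0.1510 = 4 / 1.694 = 2.361
S₃ = 2.361 × 6.036^0.1510 = 2.361 × 1.312 ≈ 3.097

3.10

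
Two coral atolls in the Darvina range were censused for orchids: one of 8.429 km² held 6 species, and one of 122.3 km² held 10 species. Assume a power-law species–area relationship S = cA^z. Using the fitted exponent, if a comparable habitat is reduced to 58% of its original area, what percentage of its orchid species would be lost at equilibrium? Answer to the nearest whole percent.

z = ln(10/6) / ln(122.3/8.429) = 0.5108 / 2.6748 = 0.1910
S_new/S_old = (A_new/A_old)^z = 0.58^0.1910 = exp(0.1910 × -0.5447) = 0.9012
Fraction lost = 1 − 0.9012 = 0.0988

10%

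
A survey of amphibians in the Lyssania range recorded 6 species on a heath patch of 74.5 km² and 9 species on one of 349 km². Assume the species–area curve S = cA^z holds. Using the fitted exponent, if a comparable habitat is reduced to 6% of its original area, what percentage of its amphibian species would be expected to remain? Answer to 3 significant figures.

47.8%

z = ln(9/6) / ln(349/74.5) = 0.4055 / 1.5443 = 0.2626
S_new/S_old = (A_new/A_old)^z = 0.06^0.2626 = exp(0.2626 × -2.8134) = 0.4777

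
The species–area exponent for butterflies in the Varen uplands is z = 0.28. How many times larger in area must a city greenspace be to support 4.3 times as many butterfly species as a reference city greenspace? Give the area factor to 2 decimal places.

(A₂/A₁)^0.28 = 4.3, so A₂/A₁ = 4.3^(1/0.28) = 4.3^3.571
ln(A₂/A₁) = ln 4.3 / 0.28 = 1.4586 / 0.28 = 5.2093
A₂/A₁ = e^5.2093 ≈ 183

182.97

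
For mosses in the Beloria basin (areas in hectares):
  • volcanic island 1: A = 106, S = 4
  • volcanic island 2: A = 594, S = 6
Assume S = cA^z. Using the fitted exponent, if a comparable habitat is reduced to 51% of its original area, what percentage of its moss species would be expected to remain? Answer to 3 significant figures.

z = ln(6/4) / ln(594/106) = 0.4055 / 1.7234 = 0.2353
S_new/S_old = (A_new/A_old)^z = 0.51^0.2353 = exp(0.2353 × -0.6733) = 0.8535

85.3%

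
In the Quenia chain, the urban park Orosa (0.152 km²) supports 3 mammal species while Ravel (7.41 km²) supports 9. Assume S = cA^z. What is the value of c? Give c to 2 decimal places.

z = ln(S₂/S₁) / ln(A₂/A₁) = ln(9/3) / ln(7.41/0.152) = 1.0986 / 3.8867 = 0.2827
c = S₁ / A₁^z = 3 / 0.152^0.2827 = 3 / 0.5871 = 5.11

5.11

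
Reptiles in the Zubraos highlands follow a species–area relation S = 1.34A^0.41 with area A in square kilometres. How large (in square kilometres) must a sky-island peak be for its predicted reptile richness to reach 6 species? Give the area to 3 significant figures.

38.7 square kilometres

6 = 1.34 × A^0.41  ⇒  A^0.41 = 6/1.34 = 4.478
ln A = ln(4.478) / 0.41 = 1.4991 / 0.41 = 3.6563
A = e^3.6563 ≈ 38.72 square kilometres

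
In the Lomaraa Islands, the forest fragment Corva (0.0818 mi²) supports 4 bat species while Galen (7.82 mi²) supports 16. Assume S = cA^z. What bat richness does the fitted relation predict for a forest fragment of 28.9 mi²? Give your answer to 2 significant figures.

24

z = ln(16/4) / ln(7.82/0.0818) = 1.3863 / 4.5602 = 0.3040
c = 4 / 0.0818^0.3040 = 4 / 0.4672 = 8.562
S₃ = 8.562 × 28.9^0.3040 = 8.562 × 2.78 ≈ 23.81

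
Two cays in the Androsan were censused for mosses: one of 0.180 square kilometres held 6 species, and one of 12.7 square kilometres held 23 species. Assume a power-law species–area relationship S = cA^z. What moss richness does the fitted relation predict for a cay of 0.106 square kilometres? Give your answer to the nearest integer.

z = ln(23/6) / ln(12.7/0.18) = 1.3437 / 4.2564 = 0.3157
c = 6 / 0.18^0.3157 = 6 / 0.582 = 10.31
S₃ = 10.31 × 0.106^0.3157 = 10.31 × 0.4924 ≈ 5.076

5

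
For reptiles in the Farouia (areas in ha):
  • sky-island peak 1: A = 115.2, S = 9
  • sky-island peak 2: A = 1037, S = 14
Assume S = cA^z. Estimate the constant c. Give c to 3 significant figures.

z = ln(S₂/S₁) / ln(A₂/A₁) = ln(14/9) / ln(1037/115.2) = 0.4418 / 2.1974 = 0.2011
c = S₁ / A₁^z = 9 / 115.2^0.2011 = 9 / 2.597 = 3.465

3.47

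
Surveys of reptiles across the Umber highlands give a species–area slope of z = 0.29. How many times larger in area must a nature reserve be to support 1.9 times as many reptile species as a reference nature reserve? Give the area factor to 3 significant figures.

(A₂/A₁)^0.29 = 1.9, so A₂/A₁ = 1.9^(1/0.29) = 1.9^3.448
ln(A₂/A₁) = ln 1.9 / 0.29 = 0.6419 / 0.29 = 2.2133
A₂/A₁ = e^2.2133 ≈ 9.146

9.15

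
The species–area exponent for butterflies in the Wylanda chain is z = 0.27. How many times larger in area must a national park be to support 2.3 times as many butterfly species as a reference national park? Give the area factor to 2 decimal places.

21.86

(A₂/A₁)^0.27 = 2.3, so A₂/A₁ = 2.3^(1/0.27) = 2.3^3.704
ln(A₂/A₁) = ln 2.3 / 0.27 = 0.8329 / 0.27 = 3.0848
A₂/A₁ = e^3.0848 ≈ 21.86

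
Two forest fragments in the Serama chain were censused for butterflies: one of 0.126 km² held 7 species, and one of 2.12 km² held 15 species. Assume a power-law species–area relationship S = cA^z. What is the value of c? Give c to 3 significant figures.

z = ln(S₂/S₁) / ln(A₂/A₁) = ln(15/7) / ln(2.12/0.126) = 0.7621 / 2.8229 = 0.2700
c = S₁ / A₁^z = 7 / 0.126^0.2700 = 7 / 0.5716 = 12.25

12.2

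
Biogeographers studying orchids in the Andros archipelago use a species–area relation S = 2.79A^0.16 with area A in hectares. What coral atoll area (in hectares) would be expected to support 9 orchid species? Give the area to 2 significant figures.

1500 hectares

9 = 2.79 × A^0.16  ⇒  A^0.16 = 9/2.79 = 3.226
ln A = ln(3.226) / 0.16 = 1.1712 / 0.16 = 7.3199
A = e^7.3199 ≈ 1510 hectares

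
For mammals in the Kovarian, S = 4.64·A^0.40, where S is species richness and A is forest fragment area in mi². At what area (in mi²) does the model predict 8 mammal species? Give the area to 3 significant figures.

8 = 4.64 × A^0.4  ⇒  A^0.4 = 8/4.64 = 1.724
ln A = ln(1.724) / 0.4 = 0.5447 / 0.4 = 1.3618
A = e^1.3618 ≈ 3.903 mi²

3.90 mi²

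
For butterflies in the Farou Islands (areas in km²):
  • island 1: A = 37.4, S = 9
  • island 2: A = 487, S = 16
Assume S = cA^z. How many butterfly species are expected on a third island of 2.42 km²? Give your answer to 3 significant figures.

4.87

z = ln(16/9) / ln(487/37.4) = 0.5754 / 2.5666 = 0.2242
c = 9 / 37.4^0.2242 = 9 / 2.252 = 3.996
S₃ = 3.996 × 2.42^0.2242 = 3.996 × 1.219 ≈ 4.872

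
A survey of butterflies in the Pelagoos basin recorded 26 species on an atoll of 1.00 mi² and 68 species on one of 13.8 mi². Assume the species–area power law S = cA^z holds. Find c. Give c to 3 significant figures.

z = ln(S₂/S₁) / ln(A₂/A₁) = ln(68/26) / ln(13.8/1) = 0.9614 / 2.6247 = 0.3663
c = S₁ / A₁^z = 26 / 1^0.3663 = 26 / 1 = 26

26.0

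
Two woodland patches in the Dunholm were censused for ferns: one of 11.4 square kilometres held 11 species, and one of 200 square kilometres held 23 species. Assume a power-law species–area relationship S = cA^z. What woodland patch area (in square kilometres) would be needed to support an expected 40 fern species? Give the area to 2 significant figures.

z = ln(23/11) / ln(200/11.4) = 0.7376 / 2.8647 = 0.2575
c = 11 / 11.4^0.2575 = 11 / 1.871 = 5.878
A = (40/5.878)^(1/0.2575) ⇒ ln A = ln(6.805)/0.2575 = 7.4476
A = e^7.4476 ≈ 1716 square kilometres

1700 square kilometres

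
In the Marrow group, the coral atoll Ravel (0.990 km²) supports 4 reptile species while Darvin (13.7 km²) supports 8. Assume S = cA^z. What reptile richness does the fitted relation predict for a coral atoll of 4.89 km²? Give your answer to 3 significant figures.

6.10

z = ln(8/4) / ln(13.7/0.99) = 0.6931 / 2.6274 = 0.2638
c = 4 / 0.99^0.2638 = 4 / 0.9974 = 4.011
S₃ = 4.011 × 4.89^0.2638 = 4.011 × 1.52 ≈ 6.096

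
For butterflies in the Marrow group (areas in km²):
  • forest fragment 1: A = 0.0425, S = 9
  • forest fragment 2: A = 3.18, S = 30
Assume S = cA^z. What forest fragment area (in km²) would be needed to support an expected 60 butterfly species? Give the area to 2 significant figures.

38 km²

z = ln(30/9) / ln(3.18/0.0425) = 1.2040 / 4.3151 = 0.2790
c = 9 / 0.0425^0.2790 = 9 / 0.4143 = 21.72
A = (60/21.72)^(1/0.2790) ⇒ ln A = ln(2.762)/0.2790 = 3.6412
A = e^3.6412 ≈ 38.14 km²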